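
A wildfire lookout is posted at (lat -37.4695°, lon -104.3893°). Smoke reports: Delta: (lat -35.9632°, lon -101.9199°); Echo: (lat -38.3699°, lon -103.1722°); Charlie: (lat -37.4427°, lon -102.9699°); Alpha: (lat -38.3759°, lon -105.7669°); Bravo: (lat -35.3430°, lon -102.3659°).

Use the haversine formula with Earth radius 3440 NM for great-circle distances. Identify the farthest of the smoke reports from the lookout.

Distances from the lookout ((lat -37.4695°, lon -104.3893°)):
Bravo: 160.8 NM
Delta: 149.3 NM
Alpha: 85.0 NM
Echo: 79.0 NM
Charlie: 67.7 NM
The farthest is Bravo at 160.8 NM.

Bravo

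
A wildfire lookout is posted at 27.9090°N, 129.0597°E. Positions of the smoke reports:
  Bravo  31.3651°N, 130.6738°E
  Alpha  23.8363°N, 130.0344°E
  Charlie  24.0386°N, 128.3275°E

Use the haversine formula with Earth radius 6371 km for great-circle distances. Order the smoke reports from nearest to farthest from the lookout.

Distances from the lookout:
Bravo 31.3651°N, 130.6738°E: 414.7 km
Charlie 24.0386°N, 128.3275°E: 436.5 km
Alpha 23.8363°N, 130.0344°E: 463.2 km

Bravo, Charlie, Alpha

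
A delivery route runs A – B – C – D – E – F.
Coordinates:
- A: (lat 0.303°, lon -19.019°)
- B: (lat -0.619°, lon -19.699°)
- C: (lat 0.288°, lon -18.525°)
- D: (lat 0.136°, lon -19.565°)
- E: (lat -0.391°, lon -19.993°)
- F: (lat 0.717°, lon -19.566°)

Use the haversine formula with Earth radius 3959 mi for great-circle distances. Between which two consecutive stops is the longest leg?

B–C

Leg distances:
A→B: 79.2 mi
B→C: 102.5 mi
C→D: 72.6 mi
D→E: 46.9 mi
E→F: 82.0 mi
The longest leg is B–C at 102.5 mi.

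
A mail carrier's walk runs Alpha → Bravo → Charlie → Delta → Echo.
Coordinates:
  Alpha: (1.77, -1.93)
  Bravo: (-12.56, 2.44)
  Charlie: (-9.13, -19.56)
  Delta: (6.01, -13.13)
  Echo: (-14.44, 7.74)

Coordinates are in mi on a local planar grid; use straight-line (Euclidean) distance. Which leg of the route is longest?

Delta–Echo

Leg distances:
Alpha→Bravo: 15.0 mi
Bravo→Charlie: 22.3 mi
Charlie→Delta: 16.4 mi
Delta→Echo: 29.2 mi
The longest leg is Delta–Echo at 29.2 mi.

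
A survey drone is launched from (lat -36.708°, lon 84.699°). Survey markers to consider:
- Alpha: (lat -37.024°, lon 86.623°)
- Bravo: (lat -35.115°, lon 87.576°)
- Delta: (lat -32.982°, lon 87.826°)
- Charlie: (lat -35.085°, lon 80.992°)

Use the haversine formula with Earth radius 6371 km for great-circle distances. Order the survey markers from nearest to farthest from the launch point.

Alpha, Bravo, Charlie, Delta

Distances from the launch point:
Alpha (lat -37.024°, lon 86.623°): 174.7 km
Bravo (lat -35.115°, lon 87.576°): 313.8 km
Charlie (lat -35.085°, lon 80.992°): 379.5 km
Delta (lat -32.982°, lon 87.826°): 503.0 km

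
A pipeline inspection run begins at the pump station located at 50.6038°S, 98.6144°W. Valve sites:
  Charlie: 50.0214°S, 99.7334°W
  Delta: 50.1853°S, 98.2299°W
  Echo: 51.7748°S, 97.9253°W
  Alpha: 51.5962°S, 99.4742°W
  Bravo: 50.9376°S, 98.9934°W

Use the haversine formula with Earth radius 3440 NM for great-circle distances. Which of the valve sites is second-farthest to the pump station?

Alpha

Distance to each, sorted:
Echo: 74.9 NM
Alpha: 67.8 NM
Charlie: 55.3 NM
Delta: 29.1 NM
Bravo: 24.7 NM
The second-farthest is Alpha at 67.8 NM.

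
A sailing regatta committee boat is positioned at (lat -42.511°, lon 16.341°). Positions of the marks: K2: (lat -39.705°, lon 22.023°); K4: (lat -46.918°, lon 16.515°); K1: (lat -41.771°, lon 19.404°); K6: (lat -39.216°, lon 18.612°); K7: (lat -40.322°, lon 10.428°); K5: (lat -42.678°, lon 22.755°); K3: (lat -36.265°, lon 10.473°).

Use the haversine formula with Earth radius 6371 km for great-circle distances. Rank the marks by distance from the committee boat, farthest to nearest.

Distances from the committee boat:
K3 (lat -36.265°, lon 10.473°): 857.8 km
K2 (lat -39.705°, lon 22.023°): 569.0 km
K7 (lat -40.322°, lon 10.428°): 549.7 km
K5 (lat -42.678°, lon 22.755°): 525.2 km
K4 (lat -46.918°, lon 16.515°): 490.2 km
K6 (lat -39.216°, lon 18.612°): 413.1 km
K1 (lat -41.771°, lon 19.404°): 265.6 km

K3, K2, K7, K5, K4, K6, K1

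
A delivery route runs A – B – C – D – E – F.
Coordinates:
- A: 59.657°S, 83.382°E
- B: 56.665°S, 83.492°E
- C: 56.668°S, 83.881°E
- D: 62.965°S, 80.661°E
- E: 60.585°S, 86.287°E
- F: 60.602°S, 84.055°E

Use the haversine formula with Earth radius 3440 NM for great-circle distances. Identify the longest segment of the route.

C–D

Leg distances:
A→B: 179.7 NM
B→C: 12.8 NM
C→D: 390.2 NM
D→E: 214.2 NM
E→F: 65.8 NM
The longest leg is C–D at 390.2 NM.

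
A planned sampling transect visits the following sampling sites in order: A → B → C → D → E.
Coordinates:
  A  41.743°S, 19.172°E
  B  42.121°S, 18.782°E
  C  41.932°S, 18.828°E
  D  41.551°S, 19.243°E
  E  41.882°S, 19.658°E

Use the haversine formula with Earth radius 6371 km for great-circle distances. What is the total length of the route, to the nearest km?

179 km

Leg distances:
A→B: 53.0 km  (cumulative 53.0 km)
B→C: 21.4 km  (cumulative 74.3 km)
C→D: 54.6 km  (cumulative 128.9 km)
D→E: 50.4 km  (cumulative 179.3 km)
Total route length ≈ 179 km.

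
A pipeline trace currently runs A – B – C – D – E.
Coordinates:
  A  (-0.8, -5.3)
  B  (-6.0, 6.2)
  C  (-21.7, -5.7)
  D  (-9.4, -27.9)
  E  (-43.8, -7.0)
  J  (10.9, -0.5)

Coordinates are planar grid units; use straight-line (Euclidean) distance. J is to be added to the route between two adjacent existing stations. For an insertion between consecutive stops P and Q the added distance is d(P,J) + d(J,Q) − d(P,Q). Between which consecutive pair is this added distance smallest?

between A and B

Added distance for inserting J between each consecutive pair:
A–B: 18.2
B–C: 31.5
C–D: 41.7
D–E: 48.9
Smallest added distance is 18.2, inserting between A and B.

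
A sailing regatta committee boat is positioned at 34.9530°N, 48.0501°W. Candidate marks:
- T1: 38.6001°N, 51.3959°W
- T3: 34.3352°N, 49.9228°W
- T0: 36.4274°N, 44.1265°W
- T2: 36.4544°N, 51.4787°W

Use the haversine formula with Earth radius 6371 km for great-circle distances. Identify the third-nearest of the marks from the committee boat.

Distances from the committee boat (34.9530°N, 48.0501°W):
T3: 184.6 km
T2: 351.7 km
T0: 390.4 km
T1: 503.2 km
The third-nearest is T0 at 390.4 km.

T0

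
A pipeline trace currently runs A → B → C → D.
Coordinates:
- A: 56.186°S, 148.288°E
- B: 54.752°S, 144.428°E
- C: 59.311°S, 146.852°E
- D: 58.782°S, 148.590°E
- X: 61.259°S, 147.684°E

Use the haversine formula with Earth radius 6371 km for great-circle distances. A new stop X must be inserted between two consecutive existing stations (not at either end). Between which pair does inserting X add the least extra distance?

between C and D

Added distance for inserting X between each consecutive pair:
A–B: 1022.6 km
B–C: 442.1 km
C–D: 385.9 km
Smallest added distance is 385.9 km, inserting between C and D.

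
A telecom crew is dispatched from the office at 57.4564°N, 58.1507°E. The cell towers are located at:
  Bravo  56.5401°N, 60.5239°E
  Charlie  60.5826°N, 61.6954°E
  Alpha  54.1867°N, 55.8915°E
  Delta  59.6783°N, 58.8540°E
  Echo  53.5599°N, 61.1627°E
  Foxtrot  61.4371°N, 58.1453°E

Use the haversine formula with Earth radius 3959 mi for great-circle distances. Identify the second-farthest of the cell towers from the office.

Foxtrot

Distances from the office (57.4564°N, 58.1507°E):
Echo: 293.8 mi
Foxtrot: 275.1 mi
Charlie: 250.0 mi
Alpha: 242.3 mi
Delta: 155.6 mi
Bravo: 109.5 mi
The second-farthest is Foxtrot at 275.1 mi.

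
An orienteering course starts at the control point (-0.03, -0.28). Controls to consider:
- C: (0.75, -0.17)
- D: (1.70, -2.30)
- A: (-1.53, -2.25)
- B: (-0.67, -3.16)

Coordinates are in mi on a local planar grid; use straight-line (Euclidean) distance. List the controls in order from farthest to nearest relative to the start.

B, D, A, C

Computing each straight-line distance from (-0.03, -0.28):
B (-0.67, -3.16): 3.0 mi
D (1.70, -2.30): 2.7 mi
A (-1.53, -2.25): 2.5 mi
C (0.75, -0.17): 0.8 mi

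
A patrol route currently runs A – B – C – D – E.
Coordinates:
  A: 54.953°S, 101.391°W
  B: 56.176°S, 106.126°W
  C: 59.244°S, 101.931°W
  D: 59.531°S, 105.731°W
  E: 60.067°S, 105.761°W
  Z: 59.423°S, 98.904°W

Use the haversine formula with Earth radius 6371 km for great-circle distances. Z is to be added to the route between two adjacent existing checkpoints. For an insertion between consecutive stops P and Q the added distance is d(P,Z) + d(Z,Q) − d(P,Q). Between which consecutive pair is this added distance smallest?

Added distance for inserting Z between each consecutive pair:
A–B: 751.2 km
B–C: 309.9 km
C–D: 340.9 km
D–E: 716.5 km
Smallest added distance is 309.9 km, inserting between B and C.

between B and C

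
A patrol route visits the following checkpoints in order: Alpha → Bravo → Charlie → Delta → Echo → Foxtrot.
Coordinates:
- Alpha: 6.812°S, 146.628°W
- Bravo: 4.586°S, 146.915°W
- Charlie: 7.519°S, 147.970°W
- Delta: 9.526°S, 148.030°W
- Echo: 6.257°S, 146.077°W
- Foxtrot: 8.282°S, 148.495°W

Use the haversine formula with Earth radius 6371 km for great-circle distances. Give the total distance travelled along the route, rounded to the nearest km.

Leg distances:
Alpha→Bravo: 249.5 km  (cumulative 249.5 km)
Bravo→Charlie: 346.4 km  (cumulative 595.9 km)
Charlie→Delta: 223.3 km  (cumulative 819.2 km)
Delta→Echo: 422.4 km  (cumulative 1241.5 km)
Echo→Foxtrot: 349.0 km  (cumulative 1590.6 km)
Total route length ≈ 1591 km.

1591 km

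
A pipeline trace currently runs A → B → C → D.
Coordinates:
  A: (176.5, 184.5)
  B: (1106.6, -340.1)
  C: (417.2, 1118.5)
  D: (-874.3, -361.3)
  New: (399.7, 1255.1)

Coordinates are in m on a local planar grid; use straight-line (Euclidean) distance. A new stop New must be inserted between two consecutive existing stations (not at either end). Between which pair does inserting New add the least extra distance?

between C and D

Added distance for inserting New between each consecutive pair:
A–B: 1770.6 m
B–C: 269.2 m
C–D: 231.7 m
Smallest added distance is 231.7 m, inserting between C and D.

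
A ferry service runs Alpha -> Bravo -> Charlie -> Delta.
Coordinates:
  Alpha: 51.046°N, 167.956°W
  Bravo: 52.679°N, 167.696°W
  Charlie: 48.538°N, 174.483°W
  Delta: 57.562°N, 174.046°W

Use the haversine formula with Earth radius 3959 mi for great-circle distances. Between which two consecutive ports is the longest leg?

Charlie–Delta

Leg distances:
Alpha→Bravo: 113.4 mi
Bravo→Charlie: 412.5 mi
Charlie→Delta: 623.8 mi
The longest leg is Charlie–Delta at 623.8 mi.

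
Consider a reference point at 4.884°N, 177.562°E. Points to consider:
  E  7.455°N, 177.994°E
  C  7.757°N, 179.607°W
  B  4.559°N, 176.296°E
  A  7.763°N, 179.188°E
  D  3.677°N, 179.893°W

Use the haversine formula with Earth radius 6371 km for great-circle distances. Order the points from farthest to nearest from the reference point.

C, A, D, E, B

Distances from the reference point:
C 7.757°N, 179.607°W: 447.1 km
A 7.763°N, 179.188°E: 367.1 km
D 3.677°N, 179.893°W: 312.5 km
E 7.455°N, 177.994°E: 289.8 km
B 4.559°N, 176.296°E: 144.9 km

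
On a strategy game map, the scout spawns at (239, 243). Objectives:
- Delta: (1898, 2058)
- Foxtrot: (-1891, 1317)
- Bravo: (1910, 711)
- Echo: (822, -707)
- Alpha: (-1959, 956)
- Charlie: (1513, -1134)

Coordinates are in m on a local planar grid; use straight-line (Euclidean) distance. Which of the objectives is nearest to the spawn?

Distances from the spawn ((239, 243)):
Echo: 1114.6 m
Bravo: 1735.3 m
Charlie: 1876.0 m
Alpha: 2310.8 m
Foxtrot: 2385.5 m
Delta: 2459.0 m
The nearest is Echo at 1114.6 m.

Echo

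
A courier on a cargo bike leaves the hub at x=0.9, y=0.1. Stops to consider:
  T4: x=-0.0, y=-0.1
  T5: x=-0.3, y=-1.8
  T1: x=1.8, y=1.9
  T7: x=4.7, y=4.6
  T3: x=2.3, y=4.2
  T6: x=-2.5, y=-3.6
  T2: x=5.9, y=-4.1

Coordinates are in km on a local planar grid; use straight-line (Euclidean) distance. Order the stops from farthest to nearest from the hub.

Distances from the hub:
T2 x=5.9, y=-4.1: 6.5 km
T7 x=4.7, y=4.6: 5.9 km
T6 x=-2.5, y=-3.6: 5.0 km
T3 x=2.3, y=4.2: 4.3 km
T5 x=-0.3, y=-1.8: 2.2 km
T1 x=1.8, y=1.9: 2.0 km
T4 x=-0.0, y=-0.1: 0.9 km

T2, T7, T6, T3, T5, T1, T4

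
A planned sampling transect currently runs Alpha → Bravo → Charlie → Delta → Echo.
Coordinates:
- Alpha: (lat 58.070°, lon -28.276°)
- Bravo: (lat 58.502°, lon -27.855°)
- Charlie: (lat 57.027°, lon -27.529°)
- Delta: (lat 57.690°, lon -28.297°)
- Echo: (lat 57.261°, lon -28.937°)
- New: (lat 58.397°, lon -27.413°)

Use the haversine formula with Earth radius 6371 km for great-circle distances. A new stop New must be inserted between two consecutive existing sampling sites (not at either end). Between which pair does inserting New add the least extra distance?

between Bravo and Charlie

Added distance for inserting New between each consecutive pair:
Alpha–Bravo: 36.5 km
Bravo–Charlie: 15.6 km
Charlie–Delta: 159.8 km
Delta–Echo: 188.3 km
Smallest added distance is 15.6 km, inserting between Bravo and Charlie.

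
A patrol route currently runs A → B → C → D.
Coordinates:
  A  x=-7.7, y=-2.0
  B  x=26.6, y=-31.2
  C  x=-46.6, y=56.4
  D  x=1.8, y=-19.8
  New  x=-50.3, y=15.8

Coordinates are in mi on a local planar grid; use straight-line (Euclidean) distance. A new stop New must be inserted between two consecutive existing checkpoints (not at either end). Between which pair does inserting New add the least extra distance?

between C and D

Added distance for inserting New between each consecutive pair:
A–B: 91.2 mi
B–C: 16.7 mi
C–D: 13.6 mi
Smallest added distance is 13.6 mi, inserting between C and D.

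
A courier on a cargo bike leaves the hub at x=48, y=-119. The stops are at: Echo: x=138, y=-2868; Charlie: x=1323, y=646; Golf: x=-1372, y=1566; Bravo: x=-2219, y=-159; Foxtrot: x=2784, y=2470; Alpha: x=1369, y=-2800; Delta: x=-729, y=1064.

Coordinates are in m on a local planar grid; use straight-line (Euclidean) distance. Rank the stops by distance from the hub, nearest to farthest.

Delta, Charlie, Golf, Bravo, Echo, Alpha, Foxtrot

Distance from the hub at x=48, y=-119 to each:
Delta x=-729, y=1064: 1415.4 m
Charlie x=1323, y=646: 1486.9 m
Golf x=-1372, y=1566: 2203.5 m
Bravo x=-2219, y=-159: 2267.4 m
Echo x=138, y=-2868: 2750.5 m
Alpha x=1369, y=-2800: 2988.8 m
Foxtrot x=2784, y=2470: 3766.8 m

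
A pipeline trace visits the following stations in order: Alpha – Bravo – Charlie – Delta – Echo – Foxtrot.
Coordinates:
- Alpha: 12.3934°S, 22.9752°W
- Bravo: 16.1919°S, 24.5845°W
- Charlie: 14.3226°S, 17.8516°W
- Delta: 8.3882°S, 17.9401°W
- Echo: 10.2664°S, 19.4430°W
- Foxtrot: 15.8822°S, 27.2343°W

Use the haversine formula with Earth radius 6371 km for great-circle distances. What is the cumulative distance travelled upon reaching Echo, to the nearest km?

Leg distances:
Alpha→Bravo: 456.6 km  (cumulative 456.6 km)
Bravo→Charlie: 751.5 km  (cumulative 1208.1 km)
Charlie→Delta: 659.9 km  (cumulative 1868.0 km)
Delta→Echo: 266.1 km  (cumulative 2134.1 km)
Cumulative distance at Echo ≈ 2134 km.

2134 km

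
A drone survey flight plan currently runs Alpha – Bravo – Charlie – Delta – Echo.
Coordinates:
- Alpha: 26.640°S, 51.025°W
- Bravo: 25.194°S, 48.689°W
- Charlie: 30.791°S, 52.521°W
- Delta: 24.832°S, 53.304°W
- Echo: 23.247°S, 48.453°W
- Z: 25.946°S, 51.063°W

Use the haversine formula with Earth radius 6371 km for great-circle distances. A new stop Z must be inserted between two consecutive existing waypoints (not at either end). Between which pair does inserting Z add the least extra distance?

between Alpha and Bravo

Added distance for inserting Z between each consecutive pair:
Alpha–Bravo: 46.0 km
Bravo–Charlie: 82.6 km
Charlie–Delta: 147.2 km
Delta–Echo: 133.4 km
Smallest added distance is 46.0 km, inserting between Alpha and Bravo.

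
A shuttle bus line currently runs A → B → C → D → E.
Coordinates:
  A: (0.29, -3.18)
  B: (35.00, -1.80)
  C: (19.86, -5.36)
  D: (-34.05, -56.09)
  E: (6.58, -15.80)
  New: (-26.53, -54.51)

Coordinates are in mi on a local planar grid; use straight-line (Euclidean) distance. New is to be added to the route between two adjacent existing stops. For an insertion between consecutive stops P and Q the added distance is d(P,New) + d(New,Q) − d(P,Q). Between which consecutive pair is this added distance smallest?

Added distance for inserting New between each consecutive pair:
A–B: 104.2 mi
B–C: 133.1 mi
C–D: 1.2 mi
D–E: 1.4 mi
Smallest added distance is 1.2 mi, inserting between C and D.

between C and D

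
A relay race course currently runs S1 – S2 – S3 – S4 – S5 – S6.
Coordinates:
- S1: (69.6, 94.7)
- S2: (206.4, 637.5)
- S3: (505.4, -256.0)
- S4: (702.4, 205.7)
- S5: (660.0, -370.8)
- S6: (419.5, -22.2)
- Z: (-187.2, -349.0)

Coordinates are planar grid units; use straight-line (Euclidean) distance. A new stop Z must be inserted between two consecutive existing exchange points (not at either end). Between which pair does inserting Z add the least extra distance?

between S2 and S3

Added distance for inserting Z between each consecutive pair:
S1–S2: 1015.0
S2–S3: 818.7
S3–S4: 1245.2
S4–S5: 1317.8
S5–S6: 1113.1
Smallest added distance is 818.7, inserting between S2 and S3.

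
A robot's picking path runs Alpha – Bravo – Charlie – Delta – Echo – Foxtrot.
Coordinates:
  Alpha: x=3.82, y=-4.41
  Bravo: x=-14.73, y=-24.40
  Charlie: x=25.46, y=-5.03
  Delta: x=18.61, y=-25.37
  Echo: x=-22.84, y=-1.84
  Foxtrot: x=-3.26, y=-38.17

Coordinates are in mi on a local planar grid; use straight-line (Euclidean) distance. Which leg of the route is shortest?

Charlie–Delta

Leg distances:
Alpha→Bravo: 27.3 mi
Bravo→Charlie: 44.6 mi
Charlie→Delta: 21.5 mi
Delta→Echo: 47.7 mi
Echo→Foxtrot: 41.3 mi
The shortest leg is Charlie–Delta at 21.5 mi.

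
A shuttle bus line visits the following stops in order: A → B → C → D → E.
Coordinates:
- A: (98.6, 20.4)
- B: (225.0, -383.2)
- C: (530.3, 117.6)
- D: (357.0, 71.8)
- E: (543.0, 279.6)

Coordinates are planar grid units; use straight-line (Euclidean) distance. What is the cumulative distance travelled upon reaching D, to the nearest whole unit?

1189

Leg distances:
A→B: 422.9  (cumulative 422.9)
B→C: 586.5  (cumulative 1009.5)
C→D: 179.2  (cumulative 1188.7)
Cumulative distance at D ≈ 1189.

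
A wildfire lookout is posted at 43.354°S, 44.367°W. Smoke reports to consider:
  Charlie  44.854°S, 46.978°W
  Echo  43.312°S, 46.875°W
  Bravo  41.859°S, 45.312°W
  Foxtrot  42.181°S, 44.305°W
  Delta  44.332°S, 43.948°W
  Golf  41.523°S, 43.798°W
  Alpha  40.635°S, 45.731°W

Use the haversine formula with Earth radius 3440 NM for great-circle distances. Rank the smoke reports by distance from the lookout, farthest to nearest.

Computing each great-circle distance from 43.354°S, 44.367°W:
Alpha 40.635°S, 45.731°W: 174.2 NM
Charlie 44.854°S, 46.978°W: 144.1 NM
Golf 41.523°S, 43.798°W: 112.8 NM
Echo 43.312°S, 46.875°W: 109.6 NM
Bravo 41.859°S, 45.312°W: 99.0 NM
Foxtrot 42.181°S, 44.305°W: 70.5 NM
Delta 44.332°S, 43.948°W: 61.5 NM

Alpha, Charlie, Golf, Echo, Bravo, Foxtrot, Delta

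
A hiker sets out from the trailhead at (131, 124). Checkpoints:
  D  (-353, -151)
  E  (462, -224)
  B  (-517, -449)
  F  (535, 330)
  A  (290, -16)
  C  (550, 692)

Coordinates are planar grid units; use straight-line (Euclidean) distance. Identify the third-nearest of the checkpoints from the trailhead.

E

Distances from the trailhead ((131, 124)):
A: 211.9
F: 453.5
E: 480.3
D: 556.7
C: 705.8
B: 865.0
The third-nearest is E at 480.3.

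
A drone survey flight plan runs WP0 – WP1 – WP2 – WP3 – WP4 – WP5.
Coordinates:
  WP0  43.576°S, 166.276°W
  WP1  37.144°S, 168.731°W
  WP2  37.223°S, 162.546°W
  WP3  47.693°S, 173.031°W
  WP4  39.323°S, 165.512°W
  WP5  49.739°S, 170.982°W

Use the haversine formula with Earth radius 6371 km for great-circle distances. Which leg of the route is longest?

Leg distances:
WP0→WP1: 744.7 km
WP1→WP2: 547.9 km
WP2→WP3: 1444.7 km
WP3→WP4: 1109.6 km
WP4→WP5: 1235.9 km
The longest leg is WP2–WP3 at 1444.7 km.

WP2–WP3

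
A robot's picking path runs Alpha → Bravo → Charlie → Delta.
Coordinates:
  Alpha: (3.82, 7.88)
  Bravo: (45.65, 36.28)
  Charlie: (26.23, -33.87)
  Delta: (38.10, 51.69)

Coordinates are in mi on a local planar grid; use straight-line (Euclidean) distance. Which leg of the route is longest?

Charlie–Delta

Leg distances:
Alpha→Bravo: 50.6 mi
Bravo→Charlie: 72.8 mi
Charlie→Delta: 86.4 mi
The longest leg is Charlie–Delta at 86.4 mi.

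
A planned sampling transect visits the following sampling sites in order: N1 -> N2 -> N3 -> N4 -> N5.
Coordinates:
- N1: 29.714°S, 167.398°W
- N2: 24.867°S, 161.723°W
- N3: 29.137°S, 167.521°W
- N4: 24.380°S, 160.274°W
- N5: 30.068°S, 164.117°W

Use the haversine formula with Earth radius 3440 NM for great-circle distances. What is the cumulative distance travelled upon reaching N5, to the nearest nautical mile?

Leg distances:
N1→N2: 419.8 NM  (cumulative 419.8 NM)
N2→N3: 402.3 NM  (cumulative 822.1 NM)
N3→N4: 482.0 NM  (cumulative 1304.1 NM)
N4→N5: 398.3 NM  (cumulative 1702.4 NM)
Cumulative distance at N5 ≈ 1702 NM.

1702 NM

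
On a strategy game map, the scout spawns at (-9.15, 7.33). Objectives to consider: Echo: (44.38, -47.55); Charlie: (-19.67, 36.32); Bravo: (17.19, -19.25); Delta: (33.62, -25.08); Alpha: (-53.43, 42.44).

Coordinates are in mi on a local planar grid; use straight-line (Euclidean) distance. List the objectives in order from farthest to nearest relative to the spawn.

Distance from the spawn at (-9.15, 7.33) to each:
Echo (44.38, -47.55): 76.7 mi
Alpha (-53.43, 42.44): 56.5 mi
Delta (33.62, -25.08): 53.7 mi
Bravo (17.19, -19.25): 37.4 mi
Charlie (-19.67, 36.32): 30.8 mi

Echo, Alpha, Delta, Bravo, Charlie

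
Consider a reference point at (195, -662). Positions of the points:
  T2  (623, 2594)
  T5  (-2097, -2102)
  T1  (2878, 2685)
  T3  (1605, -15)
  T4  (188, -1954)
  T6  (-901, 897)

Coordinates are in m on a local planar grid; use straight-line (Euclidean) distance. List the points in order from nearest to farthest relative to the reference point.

T4, T3, T6, T5, T2, T1

Computing each straight-line distance from (195, -662):
T4 (188, -1954): 1292.0 m
T3 (1605, -15): 1551.4 m
T6 (-901, 897): 1905.7 m
T5 (-2097, -2102): 2706.8 m
T2 (623, 2594): 3284.0 m
T1 (2878, 2685): 4289.6 m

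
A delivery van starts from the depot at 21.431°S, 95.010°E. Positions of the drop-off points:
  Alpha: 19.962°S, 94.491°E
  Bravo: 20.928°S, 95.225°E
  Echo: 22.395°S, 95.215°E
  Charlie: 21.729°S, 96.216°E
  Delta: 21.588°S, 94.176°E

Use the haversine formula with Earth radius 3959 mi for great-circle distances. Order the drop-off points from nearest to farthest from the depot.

Computing each great-circle distance from 21.431°S, 95.010°E:
Bravo 20.928°S, 95.225°E: 37.4 mi
Delta 21.588°S, 94.176°E: 54.7 mi
Echo 22.395°S, 95.215°E: 67.9 mi
Charlie 21.729°S, 96.216°E: 80.2 mi
Alpha 19.962°S, 94.491°E: 106.9 mi

Bravo, Delta, Echo, Charlie, Alpha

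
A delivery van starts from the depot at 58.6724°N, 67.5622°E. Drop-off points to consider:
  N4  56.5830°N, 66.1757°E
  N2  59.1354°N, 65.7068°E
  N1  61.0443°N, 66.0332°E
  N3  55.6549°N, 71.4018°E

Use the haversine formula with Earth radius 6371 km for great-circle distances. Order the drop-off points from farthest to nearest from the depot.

N3, N1, N4, N2

Distances from the depot:
N3 55.6549°N, 71.4018°E: 407.5 km
N1 61.0443°N, 66.0332°E: 277.2 km
N4 56.5830°N, 66.1757°E: 246.5 km
N2 59.1354°N, 65.7068°E: 118.3 km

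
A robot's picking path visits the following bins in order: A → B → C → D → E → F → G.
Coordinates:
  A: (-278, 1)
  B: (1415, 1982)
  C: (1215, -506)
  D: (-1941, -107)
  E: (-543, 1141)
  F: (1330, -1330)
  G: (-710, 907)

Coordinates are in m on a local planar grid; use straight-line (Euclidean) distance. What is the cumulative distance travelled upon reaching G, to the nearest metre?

16285 m

Leg distances:
A→B: 2605.9 m  (cumulative 2605.9 m)
B→C: 2496.0 m  (cumulative 5101.9 m)
C→D: 3181.1 m  (cumulative 8283.0 m)
D→E: 1874.0 m  (cumulative 10157.0 m)
E→F: 3100.6 m  (cumulative 13257.7 m)
F→G: 3027.5 m  (cumulative 16285.2 m)
Cumulative distance at G ≈ 16285 m.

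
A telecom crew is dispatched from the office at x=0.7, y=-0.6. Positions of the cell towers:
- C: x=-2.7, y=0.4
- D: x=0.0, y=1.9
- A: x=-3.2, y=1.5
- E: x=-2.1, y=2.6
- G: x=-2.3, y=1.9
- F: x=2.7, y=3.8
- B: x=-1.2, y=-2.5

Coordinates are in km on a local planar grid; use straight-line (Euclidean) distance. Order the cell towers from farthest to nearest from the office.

Distance from the office at x=0.7, y=-0.6 to each:
F x=2.7, y=3.8: 4.8 km
A x=-3.2, y=1.5: 4.4 km
E x=-2.1, y=2.6: 4.3 km
G x=-2.3, y=1.9: 3.9 km
C x=-2.7, y=0.4: 3.5 km
B x=-1.2, y=-2.5: 2.7 km
D x=0.0, y=1.9: 2.6 km

F, A, E, G, C, B, D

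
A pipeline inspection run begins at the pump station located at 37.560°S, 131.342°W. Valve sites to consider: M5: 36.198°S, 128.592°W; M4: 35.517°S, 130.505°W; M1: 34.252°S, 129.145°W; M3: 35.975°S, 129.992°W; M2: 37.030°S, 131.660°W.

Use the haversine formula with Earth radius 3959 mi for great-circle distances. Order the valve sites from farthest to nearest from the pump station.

M1, M5, M4, M3, M2

Distances from the pump station:
M1 34.252°S, 129.145°W: 259.5 mi
M5 36.198°S, 128.592°W: 178.8 mi
M4 35.517°S, 130.505°W: 148.6 mi
M3 35.975°S, 129.992°W: 132.6 mi
M2 37.030°S, 131.660°W: 40.6 mi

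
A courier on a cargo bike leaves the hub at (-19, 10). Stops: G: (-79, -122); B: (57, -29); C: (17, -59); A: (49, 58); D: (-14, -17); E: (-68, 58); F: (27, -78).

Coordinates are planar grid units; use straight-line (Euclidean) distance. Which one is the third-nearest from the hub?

Distances from the hub ((-19, 10)):
D: 27.5
E: 68.6
C: 77.8
A: 83.2
B: 85.4
F: 99.3
G: 145.0
The third-nearest is C at 77.8.

C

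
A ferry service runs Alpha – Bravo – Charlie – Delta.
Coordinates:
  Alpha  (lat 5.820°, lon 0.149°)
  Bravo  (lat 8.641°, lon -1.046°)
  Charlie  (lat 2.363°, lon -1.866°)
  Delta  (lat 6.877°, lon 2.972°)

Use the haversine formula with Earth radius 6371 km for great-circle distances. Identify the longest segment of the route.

Charlie–Delta

Leg distances:
Alpha→Bravo: 340.2 km
Bravo→Charlie: 704.0 km
Charlie→Delta: 734.4 km
The longest leg is Charlie–Delta at 734.4 km.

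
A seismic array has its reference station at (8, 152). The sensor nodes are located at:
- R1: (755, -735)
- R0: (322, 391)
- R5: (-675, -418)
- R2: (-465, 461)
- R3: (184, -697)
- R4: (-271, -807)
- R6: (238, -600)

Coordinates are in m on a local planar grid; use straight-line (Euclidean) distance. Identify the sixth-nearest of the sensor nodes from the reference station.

Distances from the reference station ((8, 152)):
R0: 394.6 m
R2: 565.0 m
R6: 786.4 m
R3: 867.1 m
R5: 889.6 m
R4: 998.8 m
R1: 1159.6 m
The sixth-nearest is R4 at 998.8 m.

R4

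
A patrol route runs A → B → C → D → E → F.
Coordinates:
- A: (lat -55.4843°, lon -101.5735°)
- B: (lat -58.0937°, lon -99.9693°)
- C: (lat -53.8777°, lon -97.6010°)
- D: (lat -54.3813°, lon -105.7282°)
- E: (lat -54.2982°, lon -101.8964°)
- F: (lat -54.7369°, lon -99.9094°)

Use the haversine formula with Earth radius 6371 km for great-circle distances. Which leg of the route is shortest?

E–F

Leg distances:
A→B: 306.1 km
B→C: 491.3 km
C→D: 532.2 km
D→E: 248.5 km
E→F: 137.2 km
The shortest leg is E–F at 137.2 km.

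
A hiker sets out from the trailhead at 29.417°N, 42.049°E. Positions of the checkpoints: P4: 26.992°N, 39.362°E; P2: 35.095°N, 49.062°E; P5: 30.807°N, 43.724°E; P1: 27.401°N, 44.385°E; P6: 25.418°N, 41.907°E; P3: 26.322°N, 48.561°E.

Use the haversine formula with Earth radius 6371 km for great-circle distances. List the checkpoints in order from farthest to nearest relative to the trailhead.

P2, P3, P6, P4, P1, P5

Distances from the trailhead:
P2 35.095°N, 49.062°E: 912.5 km
P3 26.322°N, 48.561°E: 726.6 km
P6 25.418°N, 41.907°E: 444.9 km
P4 26.992°N, 39.362°E: 376.9 km
P1 27.401°N, 44.385°E: 320.1 km
P5 30.807°N, 43.724°E: 223.3 km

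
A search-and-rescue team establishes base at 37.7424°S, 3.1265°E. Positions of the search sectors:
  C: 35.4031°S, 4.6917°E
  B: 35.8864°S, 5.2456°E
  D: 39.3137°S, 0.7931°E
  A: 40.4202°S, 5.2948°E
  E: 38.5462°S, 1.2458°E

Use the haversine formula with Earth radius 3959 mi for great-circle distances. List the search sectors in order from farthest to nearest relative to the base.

Distances from the base:
A 40.4202°S, 5.2948°E: 218.5 mi
C 35.4031°S, 4.6917°E: 183.5 mi
B 35.8864°S, 5.2456°E: 173.7 mi
D 39.3137°S, 0.7931°E: 166.4 mi
E 38.5462°S, 1.2458°E: 116.3 mi

A, C, B, D, E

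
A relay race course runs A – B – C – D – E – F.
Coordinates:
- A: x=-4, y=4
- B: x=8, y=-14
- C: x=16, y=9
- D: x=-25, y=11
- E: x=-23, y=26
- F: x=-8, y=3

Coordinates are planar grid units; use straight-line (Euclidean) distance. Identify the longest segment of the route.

C–D

Leg distances:
A→B: 21.6
B→C: 24.4
C→D: 41.0
D→E: 15.1
E→F: 27.5
The longest leg is C–D at 41.0.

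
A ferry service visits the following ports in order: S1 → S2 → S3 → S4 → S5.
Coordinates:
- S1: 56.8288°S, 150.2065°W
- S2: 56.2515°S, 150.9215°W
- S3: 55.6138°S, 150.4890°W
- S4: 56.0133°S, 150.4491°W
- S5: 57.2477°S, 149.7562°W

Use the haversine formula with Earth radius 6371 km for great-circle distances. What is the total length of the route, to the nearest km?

Leg distances:
S1→S2: 77.7 km  (cumulative 77.7 km)
S2→S3: 75.9 km  (cumulative 153.6 km)
S3→S4: 44.5 km  (cumulative 198.1 km)
S4→S5: 143.7 km  (cumulative 341.7 km)
Total route length ≈ 342 km.

342 km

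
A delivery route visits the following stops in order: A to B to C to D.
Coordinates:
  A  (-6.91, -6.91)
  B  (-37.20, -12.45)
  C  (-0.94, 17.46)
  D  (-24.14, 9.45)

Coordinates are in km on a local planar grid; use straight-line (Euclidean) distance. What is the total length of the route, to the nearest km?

102 km

Leg distances:
A→B: 30.8 km  (cumulative 30.8 km)
B→C: 47.0 km  (cumulative 77.8 km)
C→D: 24.5 km  (cumulative 102.3 km)
Total route length ≈ 102 km.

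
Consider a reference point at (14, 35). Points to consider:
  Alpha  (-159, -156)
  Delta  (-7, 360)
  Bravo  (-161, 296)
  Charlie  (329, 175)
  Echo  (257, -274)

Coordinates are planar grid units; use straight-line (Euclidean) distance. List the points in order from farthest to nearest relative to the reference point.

Computing each straight-line distance from (14, 35):
Echo (257, -274): 393.1
Charlie (329, 175): 344.7
Delta (-7, 360): 325.7
Bravo (-161, 296): 314.2
Alpha (-159, -156): 257.7

Echo, Charlie, Delta, Bravo, Alpha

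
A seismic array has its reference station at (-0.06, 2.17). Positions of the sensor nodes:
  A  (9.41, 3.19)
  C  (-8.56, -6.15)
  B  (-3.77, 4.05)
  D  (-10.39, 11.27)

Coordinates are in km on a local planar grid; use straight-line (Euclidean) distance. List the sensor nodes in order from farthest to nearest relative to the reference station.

Distance from the reference station at (-0.06, 2.17) to each:
D (-10.39, 11.27): 13.8 km
C (-8.56, -6.15): 11.9 km
A (9.41, 3.19): 9.5 km
B (-3.77, 4.05): 4.2 km

D, C, A, B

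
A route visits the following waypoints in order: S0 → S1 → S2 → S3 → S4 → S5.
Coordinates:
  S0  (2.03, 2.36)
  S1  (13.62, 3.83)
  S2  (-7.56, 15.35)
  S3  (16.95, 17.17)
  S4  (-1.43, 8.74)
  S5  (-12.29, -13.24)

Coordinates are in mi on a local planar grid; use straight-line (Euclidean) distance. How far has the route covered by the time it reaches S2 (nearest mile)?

Leg distances:
S0→S1: 11.7 mi  (cumulative 11.7 mi)
S1→S2: 24.1 mi  (cumulative 35.8 mi)
Cumulative distance at S2 ≈ 36 mi.

36 mi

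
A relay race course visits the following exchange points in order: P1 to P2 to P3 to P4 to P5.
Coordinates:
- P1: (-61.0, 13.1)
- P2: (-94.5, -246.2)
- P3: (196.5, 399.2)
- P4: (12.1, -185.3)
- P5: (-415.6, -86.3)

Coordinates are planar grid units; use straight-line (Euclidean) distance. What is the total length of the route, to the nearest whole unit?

2021

Leg distances:
P1→P2: 261.5  (cumulative 261.5)
P2→P3: 708.0  (cumulative 969.4)
P3→P4: 612.9  (cumulative 1582.3)
P4→P5: 439.0  (cumulative 2021.3)
Total route length ≈ 2021.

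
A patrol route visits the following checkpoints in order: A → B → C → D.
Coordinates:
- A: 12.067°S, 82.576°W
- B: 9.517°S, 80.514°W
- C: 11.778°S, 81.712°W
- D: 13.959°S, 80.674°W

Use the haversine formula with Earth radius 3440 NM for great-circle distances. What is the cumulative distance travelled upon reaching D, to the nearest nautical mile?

493 NM

Leg distances:
A→B: 195.5 NM  (cumulative 195.5 NM)
B→C: 153.0 NM  (cumulative 348.6 NM)
C→D: 144.4 NM  (cumulative 492.9 NM)
Cumulative distance at D ≈ 493 NM.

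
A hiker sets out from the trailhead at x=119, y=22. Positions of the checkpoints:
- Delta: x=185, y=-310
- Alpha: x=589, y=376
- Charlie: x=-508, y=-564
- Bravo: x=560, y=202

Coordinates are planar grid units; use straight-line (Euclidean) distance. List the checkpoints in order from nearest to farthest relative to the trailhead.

Delta, Bravo, Alpha, Charlie

Distance from the trailhead at x=119, y=22 to each:
Delta x=185, y=-310: 338.5
Bravo x=560, y=202: 476.3
Alpha x=589, y=376: 588.4
Charlie x=-508, y=-564: 858.2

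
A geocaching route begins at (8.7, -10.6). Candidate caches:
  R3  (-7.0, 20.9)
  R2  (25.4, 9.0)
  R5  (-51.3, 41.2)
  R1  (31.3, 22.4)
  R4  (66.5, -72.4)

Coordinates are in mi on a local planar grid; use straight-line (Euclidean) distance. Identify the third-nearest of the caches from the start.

R1

Distances from the start ((8.7, -10.6)):
R2: 25.7 mi
R3: 35.2 mi
R1: 40.0 mi
R5: 79.3 mi
R4: 84.6 mi
The third-nearest is R1 at 40.0 mi.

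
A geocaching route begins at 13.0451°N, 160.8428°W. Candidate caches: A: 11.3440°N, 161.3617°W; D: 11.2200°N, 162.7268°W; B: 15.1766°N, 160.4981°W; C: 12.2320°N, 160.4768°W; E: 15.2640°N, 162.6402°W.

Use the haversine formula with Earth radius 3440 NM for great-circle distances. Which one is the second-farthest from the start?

D

Distances from the start (13.0451°N, 160.8428°W):
E: 169.4 NM
D: 155.7 NM
B: 129.5 NM
A: 106.6 NM
C: 53.3 NM
The second-farthest is D at 155.7 NM.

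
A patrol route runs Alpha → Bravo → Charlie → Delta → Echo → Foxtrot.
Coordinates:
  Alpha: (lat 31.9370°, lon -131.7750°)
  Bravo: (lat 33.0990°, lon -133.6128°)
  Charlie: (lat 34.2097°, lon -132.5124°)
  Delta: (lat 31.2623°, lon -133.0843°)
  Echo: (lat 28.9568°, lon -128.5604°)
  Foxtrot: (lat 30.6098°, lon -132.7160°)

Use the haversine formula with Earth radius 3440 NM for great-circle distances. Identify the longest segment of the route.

Leg distances:
Alpha→Bravo: 116.3 NM
Bravo→Charlie: 86.4 NM
Charlie→Delta: 179.3 NM
Delta→Echo: 272.7 NM
Echo→Foxtrot: 238.2 NM
The longest leg is Delta–Echo at 272.7 NM.

Delta–Echo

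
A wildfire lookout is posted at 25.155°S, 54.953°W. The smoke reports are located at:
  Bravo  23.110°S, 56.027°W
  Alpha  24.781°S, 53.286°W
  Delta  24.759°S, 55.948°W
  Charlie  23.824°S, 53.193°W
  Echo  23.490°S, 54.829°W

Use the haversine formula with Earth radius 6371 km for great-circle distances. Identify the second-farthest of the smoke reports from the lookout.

Charlie

Distance to each, sorted:
Bravo: 252.2 km
Charlie: 231.6 km
Echo: 185.6 km
Alpha: 173.1 km
Delta: 109.5 km
The second-farthest is Charlie at 231.6 km.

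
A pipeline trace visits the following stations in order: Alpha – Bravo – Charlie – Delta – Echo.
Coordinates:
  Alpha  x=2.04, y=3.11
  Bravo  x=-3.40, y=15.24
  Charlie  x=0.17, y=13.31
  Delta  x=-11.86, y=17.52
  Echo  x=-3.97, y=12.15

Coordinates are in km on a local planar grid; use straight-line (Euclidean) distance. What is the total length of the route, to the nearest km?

40 km

Leg distances:
Alpha→Bravo: 13.3 km  (cumulative 13.3 km)
Bravo→Charlie: 4.1 km  (cumulative 17.4 km)
Charlie→Delta: 12.7 km  (cumulative 30.1 km)
Delta→Echo: 9.5 km  (cumulative 39.6 km)
Total route length ≈ 40 km.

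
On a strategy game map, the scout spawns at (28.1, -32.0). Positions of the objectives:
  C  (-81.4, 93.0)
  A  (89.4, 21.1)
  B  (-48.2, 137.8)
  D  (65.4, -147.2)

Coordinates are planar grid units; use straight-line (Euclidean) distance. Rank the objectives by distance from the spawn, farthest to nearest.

B, C, D, A

Distances from the spawn:
B (-48.2, 137.8): 186.2
C (-81.4, 93.0): 166.2
D (65.4, -147.2): 121.1
A (89.4, 21.1): 81.1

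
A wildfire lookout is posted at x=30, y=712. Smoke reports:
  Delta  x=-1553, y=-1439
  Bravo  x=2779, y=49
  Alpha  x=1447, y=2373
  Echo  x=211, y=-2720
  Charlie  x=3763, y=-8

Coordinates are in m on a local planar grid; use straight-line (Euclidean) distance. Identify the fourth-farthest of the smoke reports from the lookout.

Distance to each, sorted:
Charlie: 3801.8 m
Echo: 3436.8 m
Bravo: 2827.8 m
Delta: 2670.7 m
Alpha: 2183.3 m
The fourth-farthest is Delta at 2670.7 m.

Delta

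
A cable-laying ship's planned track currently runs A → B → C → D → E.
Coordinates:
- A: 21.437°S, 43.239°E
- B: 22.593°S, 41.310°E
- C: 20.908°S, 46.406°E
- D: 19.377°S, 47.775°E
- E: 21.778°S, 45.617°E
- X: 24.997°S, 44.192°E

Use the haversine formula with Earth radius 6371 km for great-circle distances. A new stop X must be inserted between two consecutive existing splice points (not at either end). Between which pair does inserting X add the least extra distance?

Added distance for inserting X between each consecutive pair:
A–B: 567.6 km
B–C: 346.2 km
C–D: 1011.3 km
D–E: 763.0 km
Smallest added distance is 346.2 km, inserting between B and C.

between B and C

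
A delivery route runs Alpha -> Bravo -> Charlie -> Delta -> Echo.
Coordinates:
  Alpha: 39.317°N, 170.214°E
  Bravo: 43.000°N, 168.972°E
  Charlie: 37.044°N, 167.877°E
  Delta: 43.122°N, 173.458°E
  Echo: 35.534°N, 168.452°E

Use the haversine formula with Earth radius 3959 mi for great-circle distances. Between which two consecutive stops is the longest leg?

Leg distances:
Alpha→Bravo: 262.6 mi
Bravo→Charlie: 415.6 mi
Charlie→Delta: 513.0 mi
Delta→Echo: 588.4 mi
The longest leg is Delta–Echo at 588.4 mi.

Delta–Echo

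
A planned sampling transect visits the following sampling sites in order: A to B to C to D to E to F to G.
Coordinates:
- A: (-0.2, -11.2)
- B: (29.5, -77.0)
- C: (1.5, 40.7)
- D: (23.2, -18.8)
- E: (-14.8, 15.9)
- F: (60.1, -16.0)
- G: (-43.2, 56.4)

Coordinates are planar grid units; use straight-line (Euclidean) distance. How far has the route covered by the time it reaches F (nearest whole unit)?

Leg distances:
A→B: 72.2  (cumulative 72.2)
B→C: 121.0  (cumulative 193.2)
C→D: 63.3  (cumulative 256.5)
D→E: 51.5  (cumulative 308.0)
E→F: 81.4  (cumulative 389.4)
Cumulative distance at F ≈ 389.

389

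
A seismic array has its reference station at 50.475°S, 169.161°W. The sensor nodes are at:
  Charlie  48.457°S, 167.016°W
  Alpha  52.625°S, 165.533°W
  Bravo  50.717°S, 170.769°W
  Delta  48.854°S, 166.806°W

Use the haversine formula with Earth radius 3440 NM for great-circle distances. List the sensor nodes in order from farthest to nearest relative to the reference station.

Alpha, Charlie, Delta, Bravo

Distance from the reference station at 50.475°S, 169.161°W to each:
Alpha 52.625°S, 165.533°W: 187.1 NM
Charlie 48.457°S, 167.016°W: 147.2 NM
Delta 48.854°S, 166.806°W: 133.6 NM
Bravo 50.717°S, 170.769°W: 63.0 NM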